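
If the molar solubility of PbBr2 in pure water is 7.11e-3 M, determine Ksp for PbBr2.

PbBr2(s) <=> Pb^2+(aq) + 2 Br^-(aq)
If s mol/L of PbBr2 dissolves, [Pb^2+] = s and [Br^-] = 2s.
Ksp = [Pb^2+][Br^-]^2
Substituting: Ksp = s(2s)^2 = 4s^3
Ksp = 4 × (7.11 x 10^-3)^3 = 1.44 x 10^-6

Ksp ≈ 1.44e-6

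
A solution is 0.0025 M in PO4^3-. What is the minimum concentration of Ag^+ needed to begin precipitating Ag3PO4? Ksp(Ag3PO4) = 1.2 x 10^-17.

Ag3PO4(s) ⇌ 3 Ag^+(aq) + PO4^3-(aq)
Ksp = [Ag^+]^3[PO4^3-]
Precipitation begins when Q = Ksp. With [PO4^3-] = 0.0025 M:
1.2 x 10^-17 = (0.0025) × [Ag^+]^3
[Ag^+] = (1.2 x 10^-17 / 2.5 × 10^-3)^(1/3) = 1.7 x 10^-5 M

[Ag^+] ≈ 1.7 x 10^-5 M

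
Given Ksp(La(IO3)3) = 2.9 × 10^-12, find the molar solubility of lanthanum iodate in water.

La(IO3)3(s) <=> La^3+(aq) + 3 IO3^-(aq)
Ksp = [La^3+][IO3^-]^3
Let s = molar solubility. Then [La^3+] = s and [IO3^-] = 3s.
So Ksp = s × (3s)^3 = 27s^4
Solving, s = (2.9 × 10^-12/27)^(1/4) = 5.7 x 10^-4 M

5.7 x 10^-4 M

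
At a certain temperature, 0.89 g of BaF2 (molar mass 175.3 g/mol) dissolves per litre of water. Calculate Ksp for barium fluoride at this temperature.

Molar solubility s = (8.9 × 10^-1 g/L) / (175.3 g/mol) = 5.08 x 10^-3 M.
BaF2(s) ⇌ Ba^2+(aq) + 2 F^-(aq)
Let s = molar solubility. Then [Ba^2+] = s and [F^-] = 2s.
Ksp = [Ba^2+][F^-]^2
So Ksp = s × (2s)^2 = 4s^3
Ksp = 4 × (5.08 x 10^-3)^3 = 5.2 x 10^-7

Ksp = 5.2 x 10^-7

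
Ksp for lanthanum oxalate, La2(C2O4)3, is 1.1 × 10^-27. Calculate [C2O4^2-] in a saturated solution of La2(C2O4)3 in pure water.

La2(C2O4)3(s) <=> 2 La^3+(aq) + 3 C2O4^2-(aq)
Ksp = [La^3+]^2[C2O4^2-]^3
For each mole of La2(C2O4)3 that dissolves: [La^3+] = 2s, [C2O4^2-] = 3s.
Substituting: Ksp = (2s)^2(3s)^3 = 108s^5
s^5 = 1.1 × 10^-27 / 108, so s = 1.59 × 10^-6 M
[C2O4^2-] = 3s = 4.8 x 10^-6 M

4.8 × 10^-6 M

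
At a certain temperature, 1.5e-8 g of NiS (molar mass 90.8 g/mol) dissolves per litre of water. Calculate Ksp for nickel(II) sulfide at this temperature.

2.7 x 10^-20

Molar solubility s = (1.5 x 10^-8 g/L) / (90.8 g/mol) = 1.65 × 10^-10 M.
NiS(s) <=> Ni^2+ + S^2-
Let s = molar solubility. Then [Ni^2+] = s and [S^2-] = s.
Ksp = [Ni^2+][S^2-]
Ksp = s^2
Ksp = (1.65 x 10^-10)^2 = 2.7 x 10^-20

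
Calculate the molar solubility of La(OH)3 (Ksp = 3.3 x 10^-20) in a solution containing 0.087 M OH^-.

s ≈ 5.0e-17 M

La(OH)3(s) ⇌ La^3+(aq) + 3 OH^-(aq)
Ksp = [La^3+][OH^-]^3
Let s be the molar solubility in this solution. [La^3+] = s, [OH^-] = 0.087 + 3s ≈ 0.087 (since the OH^- already present dominates).
Ksp ≈ s × (0.087)^3
s = 5.0 x 10^-17 M
Check: 3s = 1.5 × 10^-16 ≪ 0.087, so the approximation is valid.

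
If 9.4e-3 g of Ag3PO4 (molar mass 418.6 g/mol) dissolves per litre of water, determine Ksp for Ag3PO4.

Molar solubility s = (9.4 × 10^-3 g/L) / (418.6 g/mol) = 2.25 × 10^-5 M.
Ag3PO4(s) ⇌ 3 Ag^+ + PO4^3-
If s mol/L of Ag3PO4 dissolves, [Ag^+] = 3s and [PO4^3-] = s.
Ksp = [Ag^+]^3[PO4^3-]
Substituting: Ksp = (3s)^3s = 27s^4
Ksp = 27 × (2.25 × 10^-5)^4 = 6.9 × 10^-18

Ksp = 6.9 × 10^-18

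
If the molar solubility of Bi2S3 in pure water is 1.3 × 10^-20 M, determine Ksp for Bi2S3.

Ksp = 4.0 × 10^-98

Bi2S3(s) ⇌ 2 Bi^3+(aq) + 3 S^2-(aq)
With molar solubility s: [Bi^3+] = 2s, [S^2-] = 3s.
Ksp = [Bi^3+]^2[S^2-]^3
Substituting: Ksp = (2s)^2(3s)^3 = 108s^5
Ksp = 108 × (1.3 x 10^-20)^5 = 4.0 × 10^-98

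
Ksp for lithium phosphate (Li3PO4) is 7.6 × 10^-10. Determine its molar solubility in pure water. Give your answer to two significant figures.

Li3PO4(s) ⇌ 3 Li^+(aq) + PO4^3-(aq)
Ksp = [Li^+]^3[PO4^3-]
For each mole of Li3PO4 that dissolves: [Li^+] = 3s, [PO4^3-] = s.
So Ksp = (3s)^3 × s = 27s^4
s^4 = 7.6 × 10^-10 / 27, so s = 2.3 x 10^-3 M

s ≈ 2.3 x 10^-3 M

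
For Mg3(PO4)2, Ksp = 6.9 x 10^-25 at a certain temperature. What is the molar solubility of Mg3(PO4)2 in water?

s = 5.8 × 10^-6 M

Mg3(PO4)2(s) <=> 3 Mg^2+(aq) + 2 PO4^3-(aq)
Ksp = [Mg^2+]^3[PO4^3-]^2
With molar solubility s: [Mg^2+] = 3s, [PO4^3-] = 2s.
Substituting: Ksp = (3s)^3(2s)^2 = 108s^5
s = (6.9 x 10^-25 / 108)^(1/5) = 5.8 × 10^-6 M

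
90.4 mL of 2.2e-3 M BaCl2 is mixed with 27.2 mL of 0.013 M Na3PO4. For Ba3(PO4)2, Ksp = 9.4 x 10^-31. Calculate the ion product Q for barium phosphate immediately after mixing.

Q = 4.4e-14

Total volume = 90.4 + 27.2 = 117.6 mL.
[Ba^2+] = 2.2 × 10^-3 × (90.4/117.6) = 1.69 × 10^-3 M
[PO4^3-] = 1.3 × 10^-2 × (27.2/117.6) = 3.01 × 10^-3 M
Ba3(PO4)2(s) <=> 3 Ba^2+ + 2 PO4^3-, so Q = [Ba^2+]^3[PO4^3-]^2
Q = (1.69 × 10^-3)^3(3.01 × 10^-3)^2 = 4.4 x 10^-14
Q > Ksp, so Ba3(PO4)2 will precipitate.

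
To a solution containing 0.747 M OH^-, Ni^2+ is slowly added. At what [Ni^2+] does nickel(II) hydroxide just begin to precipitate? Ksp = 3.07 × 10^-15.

[Ni^2+] ≈ 5.50 × 10^-15 M

Ni(OH)2(s) ⇌ Ni^2+(aq) + 2 OH^-(aq)
Ksp = [Ni^2+][OH^-]^2
Precipitation begins when Q = Ksp. With [OH^-] = 0.747 M:
3.07 × 10^-15 = (0.747)^2 × [Ni^2+]
[Ni^2+] = (3.07 × 10^-15 / 5.580 × 10^-1) = 5.50 x 10^-15 M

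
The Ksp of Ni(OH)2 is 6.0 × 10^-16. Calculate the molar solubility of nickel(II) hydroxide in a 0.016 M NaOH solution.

Ni(OH)2(s) ⇌ Ni^2+(aq) + 2 OH^-(aq)
Ksp = [Ni^2+][OH^-]^2
Let s be the molar solubility in this solution. [Ni^2+] = s, [OH^-] = 0.016 + 2s ≈ 0.016 (common-ion effect: OH^- is already 0.016 M).
Ksp ≈ s × (0.016)^2
s = 2.3 × 10^-12 M
Check: 2s = 4.7 × 10^-12 ≪ 0.016, so the approximation is valid.

2.3 × 10^-12 M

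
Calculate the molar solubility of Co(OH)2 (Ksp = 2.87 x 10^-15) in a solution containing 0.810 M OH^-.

s = 4.37e-15 M

Co(OH)2(s) <=> Co^2+(aq) + 2 OH^-(aq)
Ksp = [Co^2+][OH^-]^2
Let s = moles of Co(OH)2 that dissolve per litre. [Co^2+] = s, [OH^-] = 0.810 + 2s ≈ 0.810 (common-ion effect: OH^- is already 0.810 M).
Ksp ≈ s × (0.810)^2
s = 4.37 × 10^-15 M
Check: 2s = 8.7 x 10^-15 ≪ 0.810, so the approximation is valid.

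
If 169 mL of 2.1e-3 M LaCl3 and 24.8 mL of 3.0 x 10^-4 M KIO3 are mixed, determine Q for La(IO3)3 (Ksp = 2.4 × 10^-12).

Q = 1.0 × 10^-16

Total volume = 169 + 24.8 = 193.8 mL.
[La^3+] = 2.1 × 10^-3 × (169/193.8) = 1.83 x 10^-3 M
[IO3^-] = 3.0 × 10^-4 × (24.8/193.8) = 3.84 x 10^-5 M
La(IO3)3(s) ⇌ La^3+(aq) + 3 IO3^-(aq), so Q = [La^3+][IO3^-]^3
Q = (1.83 × 10^-3)(3.84 × 10^-5)^3 = 1.0 × 10^-16
Q < Ksp, so no precipitate of La(IO3)3 forms.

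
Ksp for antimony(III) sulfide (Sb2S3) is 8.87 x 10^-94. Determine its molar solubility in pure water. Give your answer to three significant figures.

Sb2S3(s) <=> 2 Sb^3+(aq) + 3 S^2-(aq)
Ksp = [Sb^3+]^2[S^2-]^3
Let s = molar solubility. Then [Sb^3+] = 2s and [S^2-] = 3s.
Ksp = (2s)^2(3s)^3 = 108s^5
s = (8.87 x 10^-94 / 108)^(1/5) = 9.61 × 10^-20 M

s ≈ 9.61 × 10^-20 M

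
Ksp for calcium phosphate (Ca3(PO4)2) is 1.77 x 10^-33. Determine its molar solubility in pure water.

Ca3(PO4)2(s) ⇌ 3 Ca^2+(aq) + 2 PO4^3-(aq)
Ksp = [Ca^2+]^3[PO4^3-]^2
Let s = molar solubility. Then [Ca^2+] = 3s and [PO4^3-] = 2s.
Substituting: Ksp = (3s)^3(2s)^2 = 108s^5
s^5 = 1.77 x 10^-33 / 108, so s = 1.10 × 10^-7 M

1.10e-7 M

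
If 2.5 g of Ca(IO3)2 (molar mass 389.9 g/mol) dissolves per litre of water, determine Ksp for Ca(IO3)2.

Ksp = 1.1 x 10^-6

Molar solubility s = (2.5 g/L) / (389.9 g/mol) = 6.41 × 10^-3 M.
Ca(IO3)2(s) ⇌ Ca^2+(aq) + 2 IO3^-(aq)
Let s = molar solubility. Then [Ca^2+] = s and [IO3^-] = 2s.
Ksp = [Ca^2+][IO3^-]^2
Substituting: Ksp = s(2s)^2 = 4s^3
Ksp = 4 × (6.41 x 10^-3)^3 = 1.1 x 10^-6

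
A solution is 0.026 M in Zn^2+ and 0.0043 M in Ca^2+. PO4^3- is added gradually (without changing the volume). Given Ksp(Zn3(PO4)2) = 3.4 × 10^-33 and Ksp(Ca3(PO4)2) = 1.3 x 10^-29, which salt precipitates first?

Zn3(PO4)2

Each salt begins to precipitate when Q = Ksp, i.e. when [PO4^3-] reaches its threshold.
For Zn3(PO4)2: 3.4 × 10^-33 = (0.026)^3 × [PO4^3-]^2  ⇒  [PO4^3-] = 1.4 × 10^-14 M.
For Ca3(PO4)2: 1.3 x 10^-29 = (0.0043)^3 × [PO4^3-]^2  ⇒  [PO4^3-] = 1.3 × 10^-11 M.
The salt with the lower threshold [PO4^3-] precipitates first: Zn3(PO4)2.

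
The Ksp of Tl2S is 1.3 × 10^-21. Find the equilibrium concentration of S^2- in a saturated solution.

6.9e-8 M

Tl2S(s) ⇌ 2 Tl^+ + S^2-
Ksp = [Tl^+]^2[S^2-]
If s mol/L of Tl2S dissolves, [Tl^+] = 2s and [S^2-] = s.
Ksp = (2s)^2s = 4s^3
s^3 = 1.3 × 10^-21 / 4, so s = 6.88 × 10^-8 M
[S^2-] = s = 6.9 × 10^-8 M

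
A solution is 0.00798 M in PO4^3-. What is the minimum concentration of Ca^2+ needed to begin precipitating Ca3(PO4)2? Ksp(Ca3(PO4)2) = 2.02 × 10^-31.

Ca3(PO4)2(s) ⇌ 3 Ca^2+(aq) + 2 PO4^3-(aq)
Ksp = [Ca^2+]^3[PO4^3-]^2
Precipitation begins when Q = Ksp. With [PO4^3-] = 0.00798 M:
2.02 × 10^-31 = (0.00798)^2 × [Ca^2+]^3
[Ca^2+] = (2.02 × 10^-31 / 6.368 × 10^-5)^(1/3) = 1.47 × 10^-9 M

[Ca^2+] ≈ 1.47 × 10^-9 M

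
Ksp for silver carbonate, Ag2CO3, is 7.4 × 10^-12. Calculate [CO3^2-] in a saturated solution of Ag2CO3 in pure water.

Ag2CO3(s) ⇌ 2 Ag^+(aq) + CO3^2-(aq)
Ksp = [Ag^+]^2[CO3^2-]
With molar solubility s: [Ag^+] = 2s, [CO3^2-] = s.
So Ksp = (2s)^2 × s = 4s^3
s = (7.4 × 10^-12 / 4)^(1/3) = 1.23 x 10^-4 M
[CO3^2-] = s = 1.2 x 10^-4 M

[CO3^2-] = 1.2 × 10^-4 M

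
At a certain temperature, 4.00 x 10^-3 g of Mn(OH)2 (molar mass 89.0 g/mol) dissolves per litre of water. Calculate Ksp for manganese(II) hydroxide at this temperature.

Ksp ≈ 3.63 × 10^-13

Molar solubility s = (4.00 × 10^-3 g/L) / (89.0 g/mol) = 4.494 x 10^-5 M.
Mn(OH)2(s) <=> Mn^2+ + 2 OH^-
With molar solubility s: [Mn^2+] = s, [OH^-] = 2s.
Ksp = [Mn^2+][OH^-]^2
Ksp = s(2s)^2 = 4s^3
With s = 4.494 × 10^-5: Ksp = 3.63 × 10^-13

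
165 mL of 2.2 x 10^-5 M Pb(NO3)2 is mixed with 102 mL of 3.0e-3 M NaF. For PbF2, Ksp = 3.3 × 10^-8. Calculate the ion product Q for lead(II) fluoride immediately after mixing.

Q = 1.8 x 10^-11

Total volume = 165 + 102 = 267 mL.
[Pb^2+] = 2.2 × 10^-5 × (165/267) = 1.36 x 10^-5 M
[F^-] = 3.0 x 10^-3 × (102/267) = 1.15 × 10^-3 M
PbF2(s) ⇌ Pb^2+ + 2 F^-, so Q = [Pb^2+][F^-]^2
Q = (1.36 x 10^-5)(1.15 x 10^-3)^2 = 1.8 × 10^-11
Q < Ksp, so no precipitate of PbF2 forms.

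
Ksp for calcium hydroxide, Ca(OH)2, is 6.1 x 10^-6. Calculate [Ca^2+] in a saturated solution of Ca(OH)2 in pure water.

Ca(OH)2(s) <=> Ca^2+(aq) + 2 OH^-(aq)
Ksp = [Ca^2+][OH^-]^2
If s mol/L of Ca(OH)2 dissolves, [Ca^2+] = s and [OH^-] = 2s.
Ksp = s(2s)^2 = 4s^3
s^3 = 6.1 x 10^-6 / 4, so s = 1.15 × 10^-2 M
[Ca^2+] = s = 1.2 × 10^-2 M

[Ca^2+] = 1.2 × 10^-2 M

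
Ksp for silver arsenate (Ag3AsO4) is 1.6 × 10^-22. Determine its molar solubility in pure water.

s ≈ 1.6e-6 M

Ag3AsO4(s) ⇌ 3 Ag^+(aq) + AsO4^3-(aq)
Ksp = [Ag^+]^3[AsO4^3-]
With molar solubility s: [Ag^+] = 3s, [AsO4^3-] = s.
So Ksp = (3s)^3 × s = 27s^4
s^4 = 1.6 × 10^-22 / 27, so s = 1.6 × 10^-6 M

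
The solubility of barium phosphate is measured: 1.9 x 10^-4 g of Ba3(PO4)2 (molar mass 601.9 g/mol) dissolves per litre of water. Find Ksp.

Molar solubility s = (1.9 × 10^-4 g/L) / (601.9 g/mol) = 3.16 × 10^-7 M.
Ba3(PO4)2(s) ⇌ 3 Ba^2+(aq) + 2 PO4^3-(aq)
If s mol/L of Ba3(PO4)2 dissolves, [Ba^2+] = 3s and [PO4^3-] = 2s.
Ksp = [Ba^2+]^3[PO4^3-]^2
Ksp = (3s)^3(2s)^2 = 108s^5
With s = 3.16 × 10^-7: Ksp = 3.4 x 10^-31

Ksp ≈ 3.4 × 10^-31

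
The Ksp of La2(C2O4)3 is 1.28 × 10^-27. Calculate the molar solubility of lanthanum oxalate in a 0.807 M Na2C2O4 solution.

La2(C2O4)3(s) ⇌ 2 La^3+ + 3 C2O4^2-
Ksp = [La^3+]^2[C2O4^2-]^3
If s mol/L dissolves here, [La^3+] = 2s, [C2O4^2-] = 0.807 + 3s ≈ 0.807 (common-ion effect: C2O4^2- is already 0.807 M).
Ksp ≈ (2s)^2 × (0.807)^3
s = 2.47 × 10^-14 M
Check: 3s = 7.4 x 10^-14 ≪ 0.807, so the approximation is valid.

2.47 x 10^-14 M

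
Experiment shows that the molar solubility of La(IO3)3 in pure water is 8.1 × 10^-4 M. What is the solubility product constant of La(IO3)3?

1.2 x 10^-11

La(IO3)3(s) ⇌ La^3+ + 3 IO3^-
Let s = molar solubility. Then [La^3+] = s and [IO3^-] = 3s.
Ksp = [La^3+][IO3^-]^3
Substituting: Ksp = s(3s)^3 = 27s^4
With s = 8.1 × 10^-4: Ksp = 1.2 × 10^-11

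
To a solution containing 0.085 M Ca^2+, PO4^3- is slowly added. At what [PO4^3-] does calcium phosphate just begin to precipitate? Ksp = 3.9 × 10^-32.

[PO4^3-] ≈ 8.0 x 10^-15 M

Ca3(PO4)2(s) ⇌ 3 Ca^2+(aq) + 2 PO4^3-(aq)
Ksp = [Ca^2+]^3[PO4^3-]^2
Precipitation begins when Q = Ksp. With [Ca^2+] = 0.085 M:
3.9 × 10^-32 = (0.085)^3 × [PO4^3-]^2
[PO4^3-] = (3.9 × 10^-32 / 6.14 × 10^-4)^(1/2) = 8.0 × 10^-15 M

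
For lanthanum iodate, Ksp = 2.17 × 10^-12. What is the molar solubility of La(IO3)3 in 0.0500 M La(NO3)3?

s = 1.17 x 10^-4 M

La(IO3)3(s) <=> La^3+ + 3 IO3^-
Ksp = [La^3+][IO3^-]^3
Let s = moles of La(IO3)3 that dissolve per litre. [La^3+] = 0.0500 + s ≈ 0.0500, [IO3^-] = 3s (Ksp is small, so little additional dissolves).
Ksp ≈ 0.0500 × (3s)^3
s = 1.17 × 10^-4 M
Check: s = 1.2 x 10^-4 ≪ 0.0500, so the approximation is valid.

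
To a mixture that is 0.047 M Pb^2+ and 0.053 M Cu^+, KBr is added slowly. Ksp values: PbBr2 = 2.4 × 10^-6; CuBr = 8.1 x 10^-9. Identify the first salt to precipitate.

Each salt begins to precipitate when Q = Ksp, i.e. when [Br^-] reaches its threshold.
For PbBr2: 2.4 × 10^-6 = 0.047 × [Br^-]^2  ⇒  [Br^-] = 7.1 x 10^-3 M.
For CuBr: 8.1 x 10^-9 = 0.053 × [Br^-]  ⇒  [Br^-] = 1.5 x 10^-7 M.
The salt with the lower threshold [Br^-] precipitates first: CuBr.

CuBr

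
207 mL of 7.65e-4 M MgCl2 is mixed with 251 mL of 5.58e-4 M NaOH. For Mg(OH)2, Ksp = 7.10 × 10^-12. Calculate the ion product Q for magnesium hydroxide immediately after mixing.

Total volume = 207 + 251 = 458 mL.
[Mg^2+] = 7.65 × 10^-4 × (207/458) = 3.458 x 10^-4 M
[OH^-] = 5.58 × 10^-4 × (251/458) = 3.058 x 10^-4 M
Mg(OH)2(s) <=> Mg^2+ + 2 OH^-, so Q = [Mg^2+][OH^-]^2
Q = (3.458 × 10^-4)(3.058 × 10^-4)^2 = 3.23 × 10^-11
Q > Ksp, so Mg(OH)2 will precipitate.

Q = 3.23 × 10^-11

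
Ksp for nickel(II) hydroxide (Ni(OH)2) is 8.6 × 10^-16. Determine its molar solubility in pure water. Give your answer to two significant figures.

s = 6.0 × 10^-6 M

Ni(OH)2(s) <=> Ni^2+ + 2 OH^-
Ksp = [Ni^2+][OH^-]^2
If s mol/L of Ni(OH)2 dissolves, [Ni^2+] = s and [OH^-] = 2s.
Substituting: Ksp = s(2s)^2 = 4s^3
Solving, s = (8.6 × 10^-16/4)^(1/3) = 6.0 x 10^-6 M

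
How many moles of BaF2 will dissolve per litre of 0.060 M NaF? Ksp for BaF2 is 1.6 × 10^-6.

4.4e-4 M

BaF2(s) ⇌ Ba^2+(aq) + 2 F^-(aq)
Ksp = [Ba^2+][F^-]^2
Let s be the molar solubility in this solution. [Ba^2+] = s, [F^-] = 0.060 + 2s ≈ 0.060 (since F^- from NaF dominates).
Ksp ≈ s × (0.060)^2
s = 4.4 x 10^-4 M
Check: 2s = 8.9 × 10^-4 ≪ 0.060, so the approximation is valid.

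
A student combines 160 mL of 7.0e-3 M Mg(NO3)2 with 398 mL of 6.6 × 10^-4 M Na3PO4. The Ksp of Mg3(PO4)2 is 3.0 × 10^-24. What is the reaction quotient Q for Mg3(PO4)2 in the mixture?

Total volume = 160 + 398 = 558 mL.
[Mg^2+] = 7.0 × 10^-3 × (160/558) = 2.01 x 10^-3 M
[PO4^3-] = 6.6 × 10^-4 × (398/558) = 4.71 x 10^-4 M
Mg3(PO4)2(s) <=> 3 Mg^2+ + 2 PO4^3-, so Q = [Mg^2+]^3[PO4^3-]^2
Q = (2.01 × 10^-3)^3(4.71 x 10^-4)^2 = 1.8 × 10^-15
Q > Ksp, so Mg3(PO4)2 will precipitate.

Q = 1.8e-15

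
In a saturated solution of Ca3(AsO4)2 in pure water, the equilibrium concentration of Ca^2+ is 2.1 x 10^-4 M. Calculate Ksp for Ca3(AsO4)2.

Ksp ≈ 1.8 x 10^-19

Ca3(AsO4)2(s) <=> 3 Ca^2+(aq) + 2 AsO4^3-(aq)
Stoichiometry gives [AsO4^3-] = (2/3)[Ca^2+] = 1.40 × 10^-4 M.
Ksp = [Ca^2+]^3[AsO4^3-]^2
Ksp = (2.1 × 10^-4)^3 × (1.40 × 10^-4)^2 = 1.8 × 10^-19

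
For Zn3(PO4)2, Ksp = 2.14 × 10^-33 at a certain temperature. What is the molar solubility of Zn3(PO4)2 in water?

Zn3(PO4)2(s) ⇌ 3 Zn^2+ + 2 PO4^3-
Ksp = [Zn^2+]^3[PO4^3-]^2
If s mol/L of Zn3(PO4)2 dissolves, [Zn^2+] = 3s and [PO4^3-] = 2s.
So Ksp = (3s)^3 × (2s)^2 = 108s^5
Solving, s = (2.14 × 10^-33/108)^(1/5) = 1.15 × 10^-7 M

s ≈ 1.15 × 10^-7 M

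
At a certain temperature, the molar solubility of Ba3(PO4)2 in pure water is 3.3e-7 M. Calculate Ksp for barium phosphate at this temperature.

Ba3(PO4)2(s) ⇌ 3 Ba^2+ + 2 PO4^3-
If s mol/L of Ba3(PO4)2 dissolves, [Ba^2+] = 3s and [PO4^3-] = 2s.
Ksp = [Ba^2+]^3[PO4^3-]^2
Ksp = (3s)^3(2s)^2 = 108s^5
With s = 3.3 × 10^-7: Ksp = 4.2 x 10^-31

4.2 x 10^-31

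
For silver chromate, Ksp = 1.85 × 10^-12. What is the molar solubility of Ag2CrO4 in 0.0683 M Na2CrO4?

2.60 × 10^-6 M

Ag2CrO4(s) ⇌ 2 Ag^+ + CrO4^2-
Ksp = [Ag^+]^2[CrO4^2-]
If s mol/L dissolves here, [Ag^+] = 2s, [CrO4^2-] = 0.0683 + s ≈ 0.0683 (since CrO4^2- from Na2CrO4 dominates).
Ksp ≈ (2s)^2 × 0.0683
s = 2.60 x 10^-6 M
Check: s = 2.6 × 10^-6 ≪ 0.0683, so the approximation is valid.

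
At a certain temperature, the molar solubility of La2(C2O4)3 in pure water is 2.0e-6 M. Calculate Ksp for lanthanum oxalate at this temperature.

La2(C2O4)3(s) <=> 2 La^3+(aq) + 3 C2O4^2-(aq)
Let s = molar solubility. Then [La^3+] = 2s and [C2O4^2-] = 3s.
Ksp = [La^3+]^2[C2O4^2-]^3
So Ksp = (2s)^2 × (3s)^3 = 108s^5
With s = 2.0 × 10^-6: Ksp = 3.5 × 10^-27

3.5 x 10^-27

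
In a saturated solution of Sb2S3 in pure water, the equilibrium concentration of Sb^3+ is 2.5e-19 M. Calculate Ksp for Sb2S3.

Sb2S3(s) <=> 2 Sb^3+(aq) + 3 S^2-(aq)
Stoichiometry gives [S^2-] = (3/2)[Sb^3+] = 3.75 × 10^-19 M.
Ksp = [Sb^3+]^2[S^2-]^3
Ksp = (2.5 × 10^-19)^2 × (3.75 × 10^-19)^3 = 3.3 x 10^-93

Ksp ≈ 3.3 × 10^-93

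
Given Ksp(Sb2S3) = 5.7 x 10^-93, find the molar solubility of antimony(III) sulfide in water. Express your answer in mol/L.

Sb2S3(s) ⇌ 2 Sb^3+(aq) + 3 S^2-(aq)
Ksp = [Sb^3+]^2[S^2-]^3
For each mole of Sb2S3 that dissolves: [Sb^3+] = 2s, [S^2-] = 3s.
Ksp = (2s)^2(3s)^3 = 108s^5
s = (5.7 x 10^-93 / 108)^(1/5) = 1.4 × 10^-19 M

s ≈ 1.4e-19 M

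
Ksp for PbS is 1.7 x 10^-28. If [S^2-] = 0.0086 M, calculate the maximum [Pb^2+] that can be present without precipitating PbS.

[Pb^2+] = 2.0 × 10^-26 M

PbS(s) ⇌ Pb^2+ + S^2-
Ksp = [Pb^2+][S^2-]
Precipitation begins when Q = Ksp. With [S^2-] = 0.0086 M:
1.7 x 10^-28 = (0.0086) × [Pb^2+]
[Pb^2+] = (1.7 x 10^-28 / 8.6 × 10^-3) = 2.0 x 10^-26 M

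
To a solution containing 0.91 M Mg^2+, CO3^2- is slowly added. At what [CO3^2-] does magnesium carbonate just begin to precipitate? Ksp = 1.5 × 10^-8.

[CO3^2-] ≈ 1.6 × 10^-8 M

MgCO3(s) <=> Mg^2+ + CO3^2-
Ksp = [Mg^2+][CO3^2-]
Precipitation begins when Q = Ksp. With [Mg^2+] = 0.91 M:
1.5 × 10^-8 = (0.91) × [CO3^2-]
[CO3^2-] = (1.5 × 10^-8 / 9.1 × 10^-1) = 1.6 x 10^-8 M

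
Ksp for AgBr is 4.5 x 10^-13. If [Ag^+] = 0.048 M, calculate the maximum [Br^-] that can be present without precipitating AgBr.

AgBr(s) <=> Ag^+ + Br^-
Ksp = [Ag^+][Br^-]
Precipitation begins when Q = Ksp. With [Ag^+] = 0.048 M:
4.5 x 10^-13 = (0.048) × [Br^-]
[Br^-] = (4.5 x 10^-13 / 4.8 x 10^-2) = 9.4 × 10^-12 M

[Br^-] ≈ 9.4e-12 M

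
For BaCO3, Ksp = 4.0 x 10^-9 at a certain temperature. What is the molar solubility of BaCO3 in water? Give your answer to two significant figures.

6.3 × 10^-5 M

BaCO3(s) ⇌ Ba^2+(aq) + CO3^2-(aq)
Ksp = [Ba^2+][CO3^2-]
For each mole of BaCO3 that dissolves: [Ba^2+] = s, [CO3^2-] = s.
Ksp = s^2
s = √(4.0 x 10^-9) = 6.3 × 10^-5 M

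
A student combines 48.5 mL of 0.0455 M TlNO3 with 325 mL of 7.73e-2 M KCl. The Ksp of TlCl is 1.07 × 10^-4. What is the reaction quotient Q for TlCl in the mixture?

Total volume = 48.5 + 325 = 373.5 mL.
[Tl^+] = 4.55 × 10^-2 × (48.5/373.5) = 5.908 × 10^-3 M
[Cl^-] = 7.73 × 10^-2 × (325/373.5) = 6.726 × 10^-2 M
TlCl(s) <=> Tl^+(aq) + Cl^-(aq), so Q = [Tl^+][Cl^-]
Q = (5.908 × 10^-3)(6.726 × 10^-2) = 3.97 × 10^-4
Q > Ksp, so TlCl will precipitate.

Q = 3.97 × 10^-4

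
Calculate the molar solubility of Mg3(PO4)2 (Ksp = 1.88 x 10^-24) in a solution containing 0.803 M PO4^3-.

Mg3(PO4)2(s) ⇌ 3 Mg^2+ + 2 PO4^3-
Ksp = [Mg^2+]^3[PO4^3-]^2
If s mol/L dissolves here, [Mg^2+] = 3s, [PO4^3-] = 0.803 + 2s ≈ 0.803 (Ksp is small, so little additional dissolves).
Ksp ≈ (3s)^3 × (0.803)^2
s = 4.76 × 10^-9 M
Check: 2s = 9.5 × 10^-9 ≪ 0.803, so the approximation is valid.

4.76 x 10^-9 M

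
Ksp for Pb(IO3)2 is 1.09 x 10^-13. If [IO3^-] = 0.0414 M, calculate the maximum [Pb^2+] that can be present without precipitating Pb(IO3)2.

[Pb^2+] = 6.36e-11 M

Pb(IO3)2(s) ⇌ Pb^2+(aq) + 2 IO3^-(aq)
Ksp = [Pb^2+][IO3^-]^2
Precipitation begins when Q = Ksp. With [IO3^-] = 0.0414 M:
1.09 x 10^-13 = (0.0414)^2 × [Pb^2+]
[Pb^2+] = (1.09 x 10^-13 / 1.714 × 10^-3) = 6.36 × 10^-11 M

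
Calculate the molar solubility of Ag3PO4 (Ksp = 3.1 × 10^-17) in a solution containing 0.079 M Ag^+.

Ag3PO4(s) ⇌ 3 Ag^+ + PO4^3-
Ksp = [Ag^+]^3[PO4^3-]
Let s be the molar solubility in this solution. [Ag^+] = 0.079 + 3s ≈ 0.079, [PO4^3-] = s (Ksp is small, so little additional dissolves).
Ksp ≈ (0.079)^3 × s
s = 6.3 × 10^-14 M
Check: 3s = 1.9 × 10^-13 ≪ 0.079, so the approximation is valid.

s = 6.3 × 10^-14 M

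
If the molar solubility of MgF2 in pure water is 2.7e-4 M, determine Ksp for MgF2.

MgF2(s) <=> Mg^2+ + 2 F^-
Let s = molar solubility. Then [Mg^2+] = s and [F^-] = 2s.
Ksp = [Mg^2+][F^-]^2
Substituting: Ksp = s(2s)^2 = 4s^3
With s = 2.7 × 10^-4: Ksp = 7.9 × 10^-11

7.9 × 10^-11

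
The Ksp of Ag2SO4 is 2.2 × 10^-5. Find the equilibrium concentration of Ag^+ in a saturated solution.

Ag2SO4(s) ⇌ 2 Ag^+ + SO4^2-
Ksp = [Ag^+]^2[SO4^2-]
If s mol/L of Ag2SO4 dissolves, [Ag^+] = 2s and [SO4^2-] = s.
So Ksp = (2s)^2 × s = 4s^3
s^3 = 2.2 × 10^-5 / 4, so s = 1.77 × 10^-2 M
[Ag^+] = 2s = 3.5 × 10^-2 M

3.5 × 10^-2 M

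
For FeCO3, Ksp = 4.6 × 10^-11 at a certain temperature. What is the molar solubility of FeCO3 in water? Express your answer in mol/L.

FeCO3(s) <=> Fe^2+ + CO3^2-
Ksp = [Fe^2+][CO3^2-]
For each mole of FeCO3 that dissolves: [Fe^2+] = s, [CO3^2-] = s.
Ksp = s^2
s = √(4.6 × 10^-11) = 6.8 × 10^-6 M

6.8 x 10^-6 M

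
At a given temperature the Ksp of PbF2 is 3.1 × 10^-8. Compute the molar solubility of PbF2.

PbF2(s) <=> Pb^2+(aq) + 2 F^-(aq)
Ksp = [Pb^2+][F^-]^2
Let s = molar solubility. Then [Pb^2+] = s and [F^-] = 2s.
Ksp = s(2s)^2 = 4s^3
s = (3.1 × 10^-8 / 4)^(1/3) = 2.0 × 10^-3 M

s ≈ 2.0 × 10^-3 M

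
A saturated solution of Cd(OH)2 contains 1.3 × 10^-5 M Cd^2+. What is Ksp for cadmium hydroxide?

8.8e-15

Cd(OH)2(s) ⇌ Cd^2+(aq) + 2 OH^-(aq)
Stoichiometry gives [OH^-] = (2/1)[Cd^2+] = 2.60 × 10^-5 M.
Ksp = [Cd^2+][OH^-]^2
Ksp = 1.3 × 10^-5 × (2.60 × 10^-5)^2 = 8.8 × 10^-15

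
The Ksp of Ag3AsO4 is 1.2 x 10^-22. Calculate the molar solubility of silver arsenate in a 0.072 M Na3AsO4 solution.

Ag3AsO4(s) <=> 3 Ag^+(aq) + AsO4^3-(aq)
Ksp = [Ag^+]^3[AsO4^3-]
Let s be the molar solubility in this solution. [Ag^+] = 3s, [AsO4^3-] = 0.072 + s ≈ 0.072 (common-ion effect: AsO4^3- is already 0.072 M).
Ksp ≈ (3s)^3 × 0.072
s = 4.0 x 10^-8 M
Check: s = 4.0 x 10^-8 ≪ 0.072, so the approximation is valid.

s = 4.0e-8 M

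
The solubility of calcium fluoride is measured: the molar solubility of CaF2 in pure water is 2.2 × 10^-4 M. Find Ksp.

Ksp = 4.3e-11

CaF2(s) ⇌ Ca^2+ + 2 F^-
If s mol/L of CaF2 dissolves, [Ca^2+] = s and [F^-] = 2s.
Ksp = [Ca^2+][F^-]^2
Ksp = s(2s)^2 = 4s^3
With s = 2.2 x 10^-4: Ksp = 4.3 x 10^-11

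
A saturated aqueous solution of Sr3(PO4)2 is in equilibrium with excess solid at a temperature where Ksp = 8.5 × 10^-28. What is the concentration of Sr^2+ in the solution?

Sr3(PO4)2(s) ⇌ 3 Sr^2+ + 2 PO4^3-
Ksp = [Sr^2+]^3[PO4^3-]^2
If s mol/L of Sr3(PO4)2 dissolves, [Sr^2+] = 3s and [PO4^3-] = 2s.
So Ksp = (3s)^3 × (2s)^2 = 108s^5
Solving, s = (8.5 × 10^-28/108)^(1/5) = 1.51 × 10^-6 M
[Sr^2+] = 3s = 4.5 × 10^-6 M

4.5e-6 M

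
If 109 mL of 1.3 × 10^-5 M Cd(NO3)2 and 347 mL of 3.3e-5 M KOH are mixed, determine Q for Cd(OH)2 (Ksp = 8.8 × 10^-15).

Total volume = 109 + 347 = 456 mL.
[Cd^2+] = 1.3 × 10^-5 × (109/456) = 3.11 × 10^-6 M
[OH^-] = 3.3 × 10^-5 × (347/456) = 2.51 x 10^-5 M
Cd(OH)2(s) ⇌ Cd^2+ + 2 OH^-, so Q = [Cd^2+][OH^-]^2
Q = (3.11 x 10^-6)(2.51 × 10^-5)^2 = 2.0 x 10^-15
Q < Ksp, so no precipitate of Cd(OH)2 forms.

Q ≈ 2.0 × 10^-15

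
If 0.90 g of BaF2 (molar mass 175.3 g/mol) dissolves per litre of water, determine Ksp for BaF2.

Molar solubility s = (9.0 x 10^-1 g/L) / (175.3 g/mol) = 5.13 × 10^-3 M.
BaF2(s) ⇌ Ba^2+ + 2 F^-
If s mol/L of BaF2 dissolves, [Ba^2+] = s and [F^-] = 2s.
Ksp = [Ba^2+][F^-]^2
So Ksp = s × (2s)^2 = 4s^3
Ksp = 4 × (5.13 × 10^-3)^3 = 5.4 x 10^-7

Ksp = 5.4 × 10^-7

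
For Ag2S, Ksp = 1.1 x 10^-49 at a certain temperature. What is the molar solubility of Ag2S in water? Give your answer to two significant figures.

Ag2S(s) ⇌ 2 Ag^+ + S^2-
Ksp = [Ag^+]^2[S^2-]
For each mole of Ag2S that dissolves: [Ag^+] = 2s, [S^2-] = s.
Substituting: Ksp = (2s)^2s = 4s^3
s = (1.1 x 10^-49 / 4)^(1/3) = 3.0 x 10^-17 M

s = 3.0 × 10^-17 M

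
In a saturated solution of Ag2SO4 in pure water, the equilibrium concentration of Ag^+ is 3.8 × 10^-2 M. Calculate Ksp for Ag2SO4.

2.7e-5

Ag2SO4(s) ⇌ 2 Ag^+ + SO4^2-
Stoichiometry gives [SO4^2-] = (1/2)[Ag^+] = 1.90 × 10^-2 M.
Ksp = [Ag^+]^2[SO4^2-]
Ksp = (3.8 × 10^-2)^2 × 1.90 x 10^-2 = 2.7 x 10^-5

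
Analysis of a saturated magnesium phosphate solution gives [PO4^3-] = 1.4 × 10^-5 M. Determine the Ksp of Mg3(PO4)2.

Mg3(PO4)2(s) <=> 3 Mg^2+(aq) + 2 PO4^3-(aq)
Stoichiometry gives [Mg^2+] = (3/2)[PO4^3-] = 2.10 × 10^-5 M.
Ksp = [Mg^2+]^3[PO4^3-]^2
Ksp = (2.10 × 10^-5)^3 × (1.4 × 10^-5)^2 = 1.8 × 10^-24

1.8 × 10^-24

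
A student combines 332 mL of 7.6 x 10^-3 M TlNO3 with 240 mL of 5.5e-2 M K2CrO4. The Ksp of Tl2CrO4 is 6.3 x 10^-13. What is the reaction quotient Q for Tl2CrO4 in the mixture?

Total volume = 332 + 240 = 572 mL.
[Tl^+] = 7.6 × 10^-3 × (332/572) = 4.41 x 10^-3 M
[CrO4^2-] = 5.5 x 10^-2 × (240/572) = 2.31 × 10^-2 M
Tl2CrO4(s) ⇌ 2 Tl^+ + CrO4^2-, so Q = [Tl^+]^2[CrO4^2-]
Q = (4.41 × 10^-3)^2(2.31 × 10^-2) = 4.5 x 10^-7
Q > Ksp, so Tl2CrO4 will precipitate.

Q = 4.5 x 10^-7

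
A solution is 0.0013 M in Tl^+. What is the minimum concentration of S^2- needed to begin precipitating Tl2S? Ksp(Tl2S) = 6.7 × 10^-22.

Tl2S(s) ⇌ 2 Tl^+(aq) + S^2-(aq)
Ksp = [Tl^+]^2[S^2-]
Precipitation begins when Q = Ksp. With [Tl^+] = 0.0013 M:
6.7 × 10^-22 = (0.0013)^2 × [S^2-]
[S^2-] = (6.7 × 10^-22 / 1.69 × 10^-6) = 4.0 × 10^-16 M

4.0 × 10^-16 M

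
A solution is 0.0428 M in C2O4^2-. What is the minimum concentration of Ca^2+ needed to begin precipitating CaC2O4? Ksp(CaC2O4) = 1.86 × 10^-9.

[Ca^2+] ≈ 4.35e-8 M

CaC2O4(s) ⇌ Ca^2+ + C2O4^2-
Ksp = [Ca^2+][C2O4^2-]
Precipitation begins when Q = Ksp. With [C2O4^2-] = 0.0428 M:
1.86 × 10^-9 = (0.0428) × [Ca^2+]
[Ca^2+] = (1.86 × 10^-9 / 4.28 × 10^-2) = 4.35 × 10^-8 M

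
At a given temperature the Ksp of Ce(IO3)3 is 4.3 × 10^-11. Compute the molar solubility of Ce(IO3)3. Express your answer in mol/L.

s = 1.1 × 10^-3 M

Ce(IO3)3(s) <=> Ce^3+(aq) + 3 IO3^-(aq)
Ksp = [Ce^3+][IO3^-]^3
Let s = molar solubility. Then [Ce^3+] = s and [IO3^-] = 3s.
So Ksp = s × (3s)^3 = 27s^4
s^4 = 4.3 × 10^-11 / 27, so s = 1.1 × 10^-3 M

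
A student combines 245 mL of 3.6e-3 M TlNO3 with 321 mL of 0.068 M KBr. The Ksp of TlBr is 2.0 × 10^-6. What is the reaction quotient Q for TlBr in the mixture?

Q = 6.0 × 10^-5

Total volume = 245 + 321 = 566 mL.
[Tl^+] = 3.6 × 10^-3 × (245/566) = 1.56 x 10^-3 M
[Br^-] = 6.8 × 10^-2 × (321/566) = 3.86 × 10^-2 M
TlBr(s) <=> Tl^+(aq) + Br^-(aq), so Q = [Tl^+][Br^-]
Q = (1.56 x 10^-3)(3.86 x 10^-2) = 6.0 × 10^-5
Q > Ksp, so TlBr will precipitate.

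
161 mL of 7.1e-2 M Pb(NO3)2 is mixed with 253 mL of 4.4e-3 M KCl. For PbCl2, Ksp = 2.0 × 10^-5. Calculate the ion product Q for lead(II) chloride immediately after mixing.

Q = 2.0 × 10^-7

Total volume = 161 + 253 = 414 mL.
[Pb^2+] = 7.1 × 10^-2 × (161/414) = 2.76 × 10^-2 M
[Cl^-] = 4.4 × 10^-3 × (253/414) = 2.69 x 10^-3 M
PbCl2(s) ⇌ Pb^2+(aq) + 2 Cl^-(aq), so Q = [Pb^2+][Cl^-]^2
Q = (2.76 x 10^-2)(2.69 x 10^-3)^2 = 2.0 × 10^-7
Q < Ksp, so no precipitate of PbCl2 forms.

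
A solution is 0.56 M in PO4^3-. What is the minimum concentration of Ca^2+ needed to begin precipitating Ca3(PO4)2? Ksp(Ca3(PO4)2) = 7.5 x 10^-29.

6.2 × 10^-10 M

Ca3(PO4)2(s) ⇌ 3 Ca^2+ + 2 PO4^3-
Ksp = [Ca^2+]^3[PO4^3-]^2
Precipitation begins when Q = Ksp. With [PO4^3-] = 0.56 M:
7.5 x 10^-29 = (0.56)^2 × [Ca^2+]^3
[Ca^2+] = (7.5 x 10^-29 / 3.14 × 10^-1)^(1/3) = 6.2 x 10^-10 M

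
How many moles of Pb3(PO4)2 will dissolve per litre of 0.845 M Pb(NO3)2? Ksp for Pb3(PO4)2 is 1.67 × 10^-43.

Pb3(PO4)2(s) ⇌ 3 Pb^2+ + 2 PO4^3-
Ksp = [Pb^2+]^3[PO4^3-]^2
If s mol/L dissolves here, [Pb^2+] = 0.845 + 3s ≈ 0.845, [PO4^3-] = 2s (since Pb^2+ from Pb(NO3)2 dominates).
Ksp ≈ (0.845)^3 × (2s)^2
s = 2.63 × 10^-22 M
Check: 3s = 7.9 × 10^-22 ≪ 0.845, so the approximation is valid.

s ≈ 2.63 × 10^-22 M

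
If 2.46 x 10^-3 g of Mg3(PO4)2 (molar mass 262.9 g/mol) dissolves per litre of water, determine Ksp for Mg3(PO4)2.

Molar solubility s = (2.46 × 10^-3 g/L) / (262.9 g/mol) = 9.357 × 10^-6 M.
Mg3(PO4)2(s) <=> 3 Mg^2+ + 2 PO4^3-
With molar solubility s: [Mg^2+] = 3s, [PO4^3-] = 2s.
Ksp = [Mg^2+]^3[PO4^3-]^2
Ksp = (3s)^3(2s)^2 = 108s^5
Ksp = 108 × (9.357 x 10^-6)^5 = 7.75 × 10^-24

Ksp ≈ 7.75 x 10^-24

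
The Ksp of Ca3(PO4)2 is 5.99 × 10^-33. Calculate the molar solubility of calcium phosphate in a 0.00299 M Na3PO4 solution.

Ca3(PO4)2(s) ⇌ 3 Ca^2+ + 2 PO4^3-
Ksp = [Ca^2+]^3[PO4^3-]^2
Let s be the molar solubility in this solution. [Ca^2+] = 3s, [PO4^3-] = 0.00299 + 2s ≈ 0.00299 (Ksp is small, so little additional dissolves).
Ksp ≈ (3s)^3 × (0.00299)^2
s = 2.92 × 10^-10 M
Check: 2s = 5.8 × 10^-10 ≪ 0.00299, so the approximation is valid.

2.92e-10 M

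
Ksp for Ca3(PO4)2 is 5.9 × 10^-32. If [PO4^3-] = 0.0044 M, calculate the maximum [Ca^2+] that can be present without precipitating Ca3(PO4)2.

[Ca^2+] = 1.4 × 10^-9 M

Ca3(PO4)2(s) <=> 3 Ca^2+(aq) + 2 PO4^3-(aq)
Ksp = [Ca^2+]^3[PO4^3-]^2
Precipitation begins when Q = Ksp. With [PO4^3-] = 0.0044 M:
5.9 × 10^-32 = (0.0044)^2 × [Ca^2+]^3
[Ca^2+] = (5.9 × 10^-32 / 1.94 × 10^-5)^(1/3) = 1.4 x 10^-9 M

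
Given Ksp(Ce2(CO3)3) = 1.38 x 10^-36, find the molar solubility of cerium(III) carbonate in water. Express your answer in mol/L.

Ce2(CO3)3(s) <=> 2 Ce^3+ + 3 CO3^2-
Ksp = [Ce^3+]^2[CO3^2-]^3
Let s = molar solubility. Then [Ce^3+] = 2s and [CO3^2-] = 3s.
So Ksp = (2s)^2 × (3s)^3 = 108s^5
Solving, s = (1.38 x 10^-36/108)^(1/5) = 2.64 × 10^-8 M

2.64 x 10^-8 M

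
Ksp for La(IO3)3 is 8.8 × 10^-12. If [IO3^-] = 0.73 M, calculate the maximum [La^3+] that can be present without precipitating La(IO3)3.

[La^3+] = 2.3e-11 M

La(IO3)3(s) ⇌ La^3+ + 3 IO3^-
Ksp = [La^3+][IO3^-]^3
Precipitation begins when Q = Ksp. With [IO3^-] = 0.73 M:
8.8 × 10^-12 = (0.73)^3 × [La^3+]
[La^3+] = (8.8 × 10^-12 / 3.89 × 10^-1) = 2.3 × 10^-11 M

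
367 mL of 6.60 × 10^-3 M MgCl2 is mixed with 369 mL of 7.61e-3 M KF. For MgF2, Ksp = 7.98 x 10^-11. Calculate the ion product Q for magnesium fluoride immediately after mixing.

Total volume = 367 + 369 = 736 mL.
[Mg^2+] = 6.60 x 10^-3 × (367/736) = 3.291 x 10^-3 M
[F^-] = 7.61 × 10^-3 × (369/736) = 3.815 × 10^-3 M
MgF2(s) <=> Mg^2+ + 2 F^-, so Q = [Mg^2+][F^-]^2
Q = (3.291 x 10^-3)(3.815 × 10^-3)^2 = 4.79 x 10^-8
Q > Ksp, so MgF2 will precipitate.

Q = 4.79e-8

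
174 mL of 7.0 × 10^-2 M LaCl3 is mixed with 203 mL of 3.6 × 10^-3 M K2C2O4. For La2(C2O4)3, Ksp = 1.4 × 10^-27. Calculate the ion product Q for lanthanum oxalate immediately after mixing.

Total volume = 174 + 203 = 377 mL.
[La^3+] = 7.0 × 10^-2 × (174/377) = 3.23 x 10^-2 M
[C2O4^2-] = 3.6 × 10^-3 × (203/377) = 1.94 × 10^-3 M
La2(C2O4)3(s) ⇌ 2 La^3+(aq) + 3 C2O4^2-(aq), so Q = [La^3+]^2[C2O4^2-]^3
Q = (3.23 x 10^-2)^2(1.94 × 10^-3)^3 = 7.6 x 10^-12
Q > Ksp, so La2(C2O4)3 will precipitate.

7.6e-12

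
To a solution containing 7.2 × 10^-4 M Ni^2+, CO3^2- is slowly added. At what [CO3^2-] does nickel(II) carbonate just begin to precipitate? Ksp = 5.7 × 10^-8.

[CO3^2-] ≈ 7.9e-5 M

NiCO3(s) ⇌ Ni^2+(aq) + CO3^2-(aq)
Ksp = [Ni^2+][CO3^2-]
Precipitation begins when Q = Ksp. With [Ni^2+] = 7.2 × 10^-4 M:
5.7 × 10^-8 = (7.2 × 10^-4) × [CO3^2-]
[CO3^2-] = (5.7 × 10^-8 / 7.2 × 10^-4) = 7.9 x 10^-5 M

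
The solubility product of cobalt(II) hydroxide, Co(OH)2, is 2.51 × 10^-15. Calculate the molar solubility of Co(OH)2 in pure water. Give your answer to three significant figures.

s = 8.56 × 10^-6 M

Co(OH)2(s) <=> Co^2+ + 2 OH^-
Ksp = [Co^2+][OH^-]^2
If s mol/L of Co(OH)2 dissolves, [Co^2+] = s and [OH^-] = 2s.
Ksp = s(2s)^2 = 4s^3
s = (2.51 × 10^-15 / 4)^(1/3) = 8.56 × 10^-6 M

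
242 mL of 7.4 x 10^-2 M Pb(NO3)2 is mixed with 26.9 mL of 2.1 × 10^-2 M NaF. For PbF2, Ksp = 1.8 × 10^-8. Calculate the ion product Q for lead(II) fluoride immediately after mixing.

Total volume = 242 + 26.9 = 268.9 mL.
[Pb^2+] = 7.4 × 10^-2 × (242/268.9) = 6.66 x 10^-2 M
[F^-] = 2.1 x 10^-2 × (26.9/268.9) = 2.10 × 10^-3 M
PbF2(s) ⇌ Pb^2+(aq) + 2 F^-(aq), so Q = [Pb^2+][F^-]^2
Q = (6.66 × 10^-2)(2.10 x 10^-3)^2 = 2.9 × 10^-7
Q > Ksp, so PbF2 will precipitate.

Q = 2.9 x 10^-7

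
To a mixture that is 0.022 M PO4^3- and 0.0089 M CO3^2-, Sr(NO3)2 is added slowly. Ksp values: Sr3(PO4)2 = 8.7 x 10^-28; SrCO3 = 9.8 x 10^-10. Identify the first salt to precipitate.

Sr3(PO4)2

Precipitation of each salt starts when its ion product equals its Ksp.
For Sr3(PO4)2: 8.7 x 10^-28 = (0.022)^2 × [Sr^2+]^3  ⇒  [Sr^2+] = 1.2 x 10^-8 M.
For SrCO3: 9.8 x 10^-10 = 0.0089 × [Sr^2+]  ⇒  [Sr^2+] = 1.1 x 10^-7 M.
The salt with the lower threshold [Sr^2+] precipitates first: Sr3(PO4)2.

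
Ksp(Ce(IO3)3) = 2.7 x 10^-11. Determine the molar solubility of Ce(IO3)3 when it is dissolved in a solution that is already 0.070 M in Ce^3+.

Ce(IO3)3(s) ⇌ Ce^3+ + 3 IO3^-
Ksp = [Ce^3+][IO3^-]^3
Let s be the molar solubility in this solution. [Ce^3+] = 0.070 + s ≈ 0.070, [IO3^-] = 3s (common-ion effect: Ce^3+ is already 0.070 M).
Ksp ≈ 0.070 × (3s)^3
s = 2.4 × 10^-4 M
Check: s = 2.4 × 10^-4 ≪ 0.070, so the approximation is valid.

2.4 × 10^-4 M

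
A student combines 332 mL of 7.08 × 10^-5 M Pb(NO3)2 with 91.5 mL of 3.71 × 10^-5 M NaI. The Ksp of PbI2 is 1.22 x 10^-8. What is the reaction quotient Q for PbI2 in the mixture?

Total volume = 332 + 91.5 = 423.5 mL.
[Pb^2+] = 7.08 × 10^-5 × (332/423.5) = 5.550 × 10^-5 M
[I^-] = 3.71 x 10^-5 × (91.5/423.5) = 8.016 x 10^-6 M
PbI2(s) <=> Pb^2+(aq) + 2 I^-(aq), so Q = [Pb^2+][I^-]^2
Q = (5.550 x 10^-5)(8.016 × 10^-6)^2 = 3.57 × 10^-15
Q < Ksp, so no precipitate of PbI2 forms.

Q ≈ 3.57e-15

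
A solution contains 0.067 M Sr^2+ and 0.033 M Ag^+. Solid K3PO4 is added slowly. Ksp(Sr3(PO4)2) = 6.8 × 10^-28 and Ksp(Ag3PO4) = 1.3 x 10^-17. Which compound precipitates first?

Ag3PO4

Each salt begins to precipitate when Q = Ksp, i.e. when [PO4^3-] reaches its threshold.
For Sr3(PO4)2: 6.8 × 10^-28 = (0.067)^3 × [PO4^3-]^2  ⇒  [PO4^3-] = 1.5 × 10^-12 M.
For Ag3PO4: 1.3 x 10^-17 = (0.033)^3 × [PO4^3-]  ⇒  [PO4^3-] = 3.6 x 10^-13 M.
The salt with the lower threshold [PO4^3-] precipitates first: Ag3PO4.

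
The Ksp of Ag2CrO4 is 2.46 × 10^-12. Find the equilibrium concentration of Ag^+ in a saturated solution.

[Ag^+] ≈ 1.70 × 10^-4 M

Ag2CrO4(s) <=> 2 Ag^+ + CrO4^2-
Ksp = [Ag^+]^2[CrO4^2-]
For each mole of Ag2CrO4 that dissolves: [Ag^+] = 2s, [CrO4^2-] = s.
So Ksp = (2s)^2 × s = 4s^3
s^3 = 2.46 × 10^-12 / 4, so s = 8.504 x 10^-5 M
[Ag^+] = 2s = 1.70 × 10^-4 M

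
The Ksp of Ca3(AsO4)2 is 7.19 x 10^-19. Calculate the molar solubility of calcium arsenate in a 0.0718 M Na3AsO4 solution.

Ca3(AsO4)2(s) ⇌ 3 Ca^2+(aq) + 2 AsO4^3-(aq)
Ksp = [Ca^2+]^3[AsO4^3-]^2
Let s = moles of Ca3(AsO4)2 that dissolve per litre. [Ca^2+] = 3s, [AsO4^3-] = 0.0718 + 2s ≈ 0.0718 (since AsO4^3- from Na3AsO4 dominates).
Ksp ≈ (3s)^3 × (0.0718)^2
s = 1.73 × 10^-6 M
Check: 2s = 3.5 × 10^-6 ≪ 0.0718, so the approximation is valid.

s = 1.73 × 10^-6 M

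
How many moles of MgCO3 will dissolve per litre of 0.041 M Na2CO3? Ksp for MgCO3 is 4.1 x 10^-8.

s = 1.0 × 10^-6 M

MgCO3(s) ⇌ Mg^2+ + CO3^2-
Ksp = [Mg^2+][CO3^2-]
Let s be the molar solubility in this solution. [Mg^2+] = s, [CO3^2-] = 0.041 + s ≈ 0.041 (since CO3^2- from Na2CO3 dominates).
Ksp ≈ s × 0.041
s = 1.0 × 10^-6 M
Check: s = 1.0 × 10^-6 ≪ 0.041, so the approximation is valid.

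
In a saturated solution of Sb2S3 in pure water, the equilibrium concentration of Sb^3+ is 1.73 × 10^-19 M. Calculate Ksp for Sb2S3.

5.23 × 10^-94

Sb2S3(s) ⇌ 2 Sb^3+ + 3 S^2-
Stoichiometry gives [S^2-] = (3/2)[Sb^3+] = 2.595 × 10^-19 M.
Ksp = [Sb^3+]^2[S^2-]^3
Ksp = (1.73 × 10^-19)^2 × (2.595 × 10^-19)^3 = 5.23 x 10^-94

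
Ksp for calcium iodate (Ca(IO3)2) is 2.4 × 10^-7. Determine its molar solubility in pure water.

s = 3.9 × 10^-3 M

Ca(IO3)2(s) <=> Ca^2+ + 2 IO3^-
Ksp = [Ca^2+][IO3^-]^2
With molar solubility s: [Ca^2+] = s, [IO3^-] = 2s.
So Ksp = s × (2s)^2 = 4s^3
s^3 = 2.4 × 10^-7 / 4, so s = 3.9 × 10^-3 M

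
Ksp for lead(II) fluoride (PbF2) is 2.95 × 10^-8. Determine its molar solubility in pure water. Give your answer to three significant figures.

PbF2(s) ⇌ Pb^2+ + 2 F^-
Ksp = [Pb^2+][F^-]^2
With molar solubility s: [Pb^2+] = s, [F^-] = 2s.
So Ksp = s × (2s)^2 = 4s^3
s^3 = 2.95 × 10^-8 / 4, so s = 1.95 x 10^-3 M

s ≈ 1.95e-3 M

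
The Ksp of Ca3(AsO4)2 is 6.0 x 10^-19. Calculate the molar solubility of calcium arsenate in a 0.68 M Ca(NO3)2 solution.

s = 6.9 × 10^-10 M

Ca3(AsO4)2(s) ⇌ 3 Ca^2+(aq) + 2 AsO4^3-(aq)
Ksp = [Ca^2+]^3[AsO4^3-]^2
Let s = moles of Ca3(AsO4)2 that dissolve per litre. [Ca^2+] = 0.68 + 3s ≈ 0.68, [AsO4^3-] = 2s (common-ion effect: Ca^2+ is already 0.68 M).
Ksp ≈ (0.68)^3 × (2s)^2
s = 6.9 × 10^-10 M
Check: 3s = 2.1 × 10^-9 ≪ 0.68, so the approximation is valid.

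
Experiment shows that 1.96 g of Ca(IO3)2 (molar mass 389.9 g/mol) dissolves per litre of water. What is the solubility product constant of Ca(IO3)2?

Ksp = 5.08e-7

Molar solubility s = (1.96 g/L) / (389.9 g/mol) = 5.027 x 10^-3 M.
Ca(IO3)2(s) ⇌ Ca^2+ + 2 IO3^-
Let s = molar solubility. Then [Ca^2+] = s and [IO3^-] = 2s.
Ksp = [Ca^2+][IO3^-]^2
Ksp = s(2s)^2 = 4s^3
With s = 5.027 × 10^-3: Ksp = 5.08 × 10^-7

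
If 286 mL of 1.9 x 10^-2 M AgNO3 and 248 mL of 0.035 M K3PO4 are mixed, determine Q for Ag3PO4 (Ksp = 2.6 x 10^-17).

Q = 1.7e-8

Total volume = 286 + 248 = 534 mL.
[Ag^+] = 1.9 × 10^-2 × (286/534) = 1.02 × 10^-2 M
[PO4^3-] = 3.5 x 10^-2 × (248/534) = 1.63 × 10^-2 M
Ag3PO4(s) ⇌ 3 Ag^+ + PO4^3-, so Q = [Ag^+]^3[PO4^3-]
Q = (1.02 x 10^-2)^3(1.63 x 10^-2) = 1.7 × 10^-8
Q > Ksp, so Ag3PO4 will precipitate.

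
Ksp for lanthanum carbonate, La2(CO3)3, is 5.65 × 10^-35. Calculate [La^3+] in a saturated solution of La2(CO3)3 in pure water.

[La^3+] ≈ 1.11 × 10^-7 M

La2(CO3)3(s) <=> 2 La^3+(aq) + 3 CO3^2-(aq)
Ksp = [La^3+]^2[CO3^2-]^3
For each mole of La2(CO3)3 that dissolves: [La^3+] = 2s, [CO3^2-] = 3s.
Ksp = (2s)^2(3s)^3 = 108s^5
s = (5.65 × 10^-35 / 108)^(1/5) = 5.543 × 10^-8 M
[La^3+] = 2s = 1.11 × 10^-7 M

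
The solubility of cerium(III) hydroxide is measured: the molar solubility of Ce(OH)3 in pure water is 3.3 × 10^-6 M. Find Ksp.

Ce(OH)3(s) ⇌ Ce^3+ + 3 OH^-
Let s = molar solubility. Then [Ce^3+] = s and [OH^-] = 3s.
Ksp = [Ce^3+][OH^-]^3
Ksp = s(3s)^3 = 27s^4
With s = 3.3 × 10^-6: Ksp = 3.2 × 10^-21

Ksp = 3.2 × 10^-21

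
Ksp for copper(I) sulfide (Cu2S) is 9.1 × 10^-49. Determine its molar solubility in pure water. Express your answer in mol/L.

Cu2S(s) ⇌ 2 Cu^+(aq) + S^2-(aq)
Ksp = [Cu^+]^2[S^2-]
Let s = molar solubility. Then [Cu^+] = 2s and [S^2-] = s.
Substituting: Ksp = (2s)^2s = 4s^3
Solving, s = (9.1 × 10^-49/4)^(1/3) = 6.1 x 10^-17 M

s = 6.1 × 10^-17 M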